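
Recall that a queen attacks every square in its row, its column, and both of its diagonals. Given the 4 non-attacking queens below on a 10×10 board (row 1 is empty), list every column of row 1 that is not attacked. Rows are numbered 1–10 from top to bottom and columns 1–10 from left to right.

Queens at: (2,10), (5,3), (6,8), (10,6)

(2,10) attacks row 1 at column 10 and diagonals 9.
(5,3) attacks row 1 at column 3 and diagonals 7.
(6,8) attacks row 1 at column 8 and diagonals 3.
(10,6) attacks row 1 at column 6.
Attacked columns: {3, 6, 7, 8, 9, 10}. Safe: {1, 2, 4, 5}.

columns 1, 2, 4, 5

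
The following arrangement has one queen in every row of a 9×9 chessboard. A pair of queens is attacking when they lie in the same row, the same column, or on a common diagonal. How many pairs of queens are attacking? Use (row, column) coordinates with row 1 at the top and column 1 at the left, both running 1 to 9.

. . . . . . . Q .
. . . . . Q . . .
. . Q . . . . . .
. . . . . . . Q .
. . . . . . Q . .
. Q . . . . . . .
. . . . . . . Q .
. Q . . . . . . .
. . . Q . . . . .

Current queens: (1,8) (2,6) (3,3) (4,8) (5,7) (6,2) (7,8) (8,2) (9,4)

Same column: (1,8)–(4,8) (column 8); (1,8)–(7,8) (column 8); (4,8)–(7,8) (column 8); (6,2)–(8,2) (column 2).
Same diagonal: (2,6)–(4,8) (|2−4| = |6−8| = 2); (2,6)–(6,2) (|2−6| = |6−2| = 4); (4,8)–(5,7) (|4−5| = |8−7| = 1).
Total attacking pairs: 7.

7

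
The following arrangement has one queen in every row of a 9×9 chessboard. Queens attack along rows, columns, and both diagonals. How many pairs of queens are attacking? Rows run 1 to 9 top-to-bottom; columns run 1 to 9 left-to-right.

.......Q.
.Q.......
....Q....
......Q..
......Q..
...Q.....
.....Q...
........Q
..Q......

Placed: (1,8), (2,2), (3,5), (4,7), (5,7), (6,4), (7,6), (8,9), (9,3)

3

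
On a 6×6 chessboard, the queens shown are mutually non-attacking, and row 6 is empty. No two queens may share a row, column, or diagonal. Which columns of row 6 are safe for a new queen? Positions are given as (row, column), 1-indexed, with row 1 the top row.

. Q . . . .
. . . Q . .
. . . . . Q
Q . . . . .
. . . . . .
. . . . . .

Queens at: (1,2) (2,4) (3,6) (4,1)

columns 5

(1,2) attacks row 6 at column 2.
(2,4) attacks row 6 at column 4.
(3,6) attacks row 6 at column 6 and diagonals 3.
(4,1) attacks row 6 at column 1 and diagonals 3.
Attacked columns: {1, 2, 3, 4, 6}. Safe: {5}.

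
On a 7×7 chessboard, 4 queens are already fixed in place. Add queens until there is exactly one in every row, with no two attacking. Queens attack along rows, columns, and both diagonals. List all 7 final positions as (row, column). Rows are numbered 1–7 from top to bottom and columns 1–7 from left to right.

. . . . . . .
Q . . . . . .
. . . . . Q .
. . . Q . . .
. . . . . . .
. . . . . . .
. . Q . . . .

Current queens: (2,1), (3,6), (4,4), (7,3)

(1,5) (2,1) (3,6) (4,4) (5,2) (6,7) (7,3)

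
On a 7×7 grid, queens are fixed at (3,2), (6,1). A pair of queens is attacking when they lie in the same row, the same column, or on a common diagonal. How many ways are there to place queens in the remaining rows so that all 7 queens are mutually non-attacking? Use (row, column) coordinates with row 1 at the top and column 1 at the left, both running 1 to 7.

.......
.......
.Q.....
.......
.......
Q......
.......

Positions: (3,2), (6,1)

Branch on row 1: col 3 → 1; col 5 → 2; col 7 → 0.
Sum: 1 + 2 + 0 = 3.

3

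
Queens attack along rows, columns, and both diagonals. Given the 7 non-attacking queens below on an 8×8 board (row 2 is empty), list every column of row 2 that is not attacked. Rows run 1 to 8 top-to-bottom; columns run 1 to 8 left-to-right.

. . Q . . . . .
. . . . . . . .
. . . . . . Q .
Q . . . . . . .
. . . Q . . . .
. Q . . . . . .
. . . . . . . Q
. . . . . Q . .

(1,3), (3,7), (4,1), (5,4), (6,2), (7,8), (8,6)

(1,3) attacks row 2 at column 3 and diagonals 2, 4.
(3,7) attacks row 2 at column 7 and diagonals 6, 8.
(4,1) attacks row 2 at column 1 and diagonals 3.
(5,4) attacks row 2 at column 4 and diagonals 1, 7.
(6,2) attacks row 2 at column 2 and diagonals 6.
(7,8) attacks row 2 at column 8 and diagonals 3.
(8,6) attacks row 2 at column 6.
Attacked columns: {1, 2, 3, 4, 6, 7, 8}. Safe: {5}.

columns 5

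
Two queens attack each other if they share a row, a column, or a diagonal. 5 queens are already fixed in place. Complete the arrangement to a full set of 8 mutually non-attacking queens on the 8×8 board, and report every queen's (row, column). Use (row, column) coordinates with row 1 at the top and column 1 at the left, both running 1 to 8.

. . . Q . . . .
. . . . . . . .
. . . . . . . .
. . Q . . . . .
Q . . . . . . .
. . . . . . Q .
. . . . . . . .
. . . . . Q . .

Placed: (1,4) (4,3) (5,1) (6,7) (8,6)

(1,4) (2,8) (3,5) (4,3) (5,1) (6,7) (7,2) (8,6)

Row 2: attacked by (1,4)→{3,4,5}; (4,3)→{1,3,5}; (5,1)→{1,4}; (6,7)→{3,7}; (8,6)→{6}. Safe: 2, 8. Place at column 8.
Row 3: attacked by (1,4)→{2,4,6}; (2,8)→{7,8}; (4,3)→{2,3,4}; (5,1)→{1,3}; (6,7)→{4,7}; (8,6)→{1,6}. Safe: 5. Place at column 5.
Row 7: attacked by (1,4)→{4}; (2,8)→{3,8}; (3,5)→{1,5}; (4,3)→{3,6}; (5,1)→{1,3}; (6,7)→{6,7,8}; (8,6)→{5,6,7}. Safe: 2. Place at column 2.
Columns [4, 8, 5, 3, 1, 7, 2, 6], r−c [-3, -6, -2, 1, 4, -1, 5, 2], r+c [5, 10, 8, 7, 6, 13, 9, 14] are all distinct, so no two queens attack.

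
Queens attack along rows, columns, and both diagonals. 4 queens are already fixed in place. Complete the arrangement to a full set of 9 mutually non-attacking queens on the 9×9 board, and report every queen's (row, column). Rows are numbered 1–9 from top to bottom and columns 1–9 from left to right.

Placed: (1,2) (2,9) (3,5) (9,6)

(1,2) (2,9) (3,5) (4,3) (5,8) (6,4) (7,7) (8,1) (9,6)

Row 4: attacked by (1,2)→{2,5}; (2,9)→{7,9}; (3,5)→{4,5,6}; (9,6)→{1,6}. Safe: 3, 8. Place at column 3.
Row 5: attacked by (1,2)→{2,6}; (2,9)→{6,9}; (3,5)→{3,5,7}; (4,3)→{2,3,4}; (9,6)→{2,6}. Safe: 1, 8. Place at column 8.
Row 6: attacked by (1,2)→{2,7}; (2,9)→{5,9}; (3,5)→{2,5,8}; (4,3)→{1,3,5}; (5,8)→{7,8,9}; (9,6)→{3,6,9}. Safe: 4. Place at column 4.
Row 7: attacked by (1,2)→{2,8}; (2,9)→{4,9}; (3,5)→{1,5,9}; (4,3)→{3,6}; (5,8)→{6,8}; (6,4)→{3,4,5}; (9,6)→{4,6,8}. Safe: 7. Place at column 7.
Row 8: attacked by (1,2)→{2,9}; (2,9)→{3,9}; (3,5)→{5}; (4,3)→{3,7}; (5,8)→{5,8}; (6,4)→{2,4,6}; (7,7)→{6,7,8}; (9,6)→{5,6,7}. Safe: 1. Place at column 1.
Columns [2, 9, 5, 3, 8, 4, 7, 1, 6], r−c [-1, -7, -2, 1, -3, 2, 0, 7, 3], r+c [3, 11, 8, 7, 13, 10, 14, 9, 15] are all distinct, so no two queens attack.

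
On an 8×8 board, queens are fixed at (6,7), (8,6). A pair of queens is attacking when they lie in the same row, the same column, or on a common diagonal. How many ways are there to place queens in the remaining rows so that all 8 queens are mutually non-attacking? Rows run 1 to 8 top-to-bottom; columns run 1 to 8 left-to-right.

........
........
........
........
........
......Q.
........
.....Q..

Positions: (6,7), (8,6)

7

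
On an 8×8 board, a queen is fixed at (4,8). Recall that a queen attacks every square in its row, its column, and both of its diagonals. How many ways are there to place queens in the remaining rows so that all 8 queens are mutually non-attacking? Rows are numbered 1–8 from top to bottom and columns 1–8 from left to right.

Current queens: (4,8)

18

Branch on row 1: col 1 → 1; col 2 → 2; col 3 → 4; col 4 → 5; col 6 → 4; col 7 → 2.
Sum: 1 + 2 + 4 + 5 + 4 + 2 = 18.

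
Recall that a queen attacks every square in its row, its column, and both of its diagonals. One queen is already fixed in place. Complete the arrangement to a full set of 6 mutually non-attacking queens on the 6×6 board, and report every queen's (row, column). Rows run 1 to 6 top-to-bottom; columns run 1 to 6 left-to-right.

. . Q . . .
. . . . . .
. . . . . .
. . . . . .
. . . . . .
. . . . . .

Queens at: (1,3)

(1,3) (2,6) (3,2) (4,5) (5,1) (6,4)

Row 2: attacked by (1,3)→{2,3,4}. Safe: 1, 5, 6. Place at column 6.
Row 3: attacked by (1,3)→{1,3,5}; (2,6)→{5,6}. Safe: 2, 4. Place at column 2.
Row 4: attacked by (1,3)→{3,6}; (2,6)→{4,6}; (3,2)→{1,2,3}. Safe: 5. Place at column 5.
Row 5: attacked by (1,3)→{3}; (2,6)→{3,6}; (3,2)→{2,4}; (4,5)→{4,5,6}. Safe: 1. Place at column 1.
Row 6: attacked by (1,3)→{3}; (2,6)→{2,6}; (3,2)→{2,5}; (4,5)→{3,5}; (5,1)→{1,2}. Safe: 4. Place at column 4.
Columns [3, 6, 2, 5, 1, 4], r−c [-2, -4, 1, -1, 4, 2], r+c [4, 8, 5, 9, 6, 10] are all distinct, so no two queens attack.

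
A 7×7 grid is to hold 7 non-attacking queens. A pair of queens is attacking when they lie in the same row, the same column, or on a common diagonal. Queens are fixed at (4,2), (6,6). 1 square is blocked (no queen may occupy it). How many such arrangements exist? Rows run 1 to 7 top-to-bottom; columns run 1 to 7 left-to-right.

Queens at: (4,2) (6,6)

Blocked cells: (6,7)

Branch on row 1: col 3 → 1; col 4 → 0; col 7 → 0.
Sum: 1 + 0 + 0 = 1.

1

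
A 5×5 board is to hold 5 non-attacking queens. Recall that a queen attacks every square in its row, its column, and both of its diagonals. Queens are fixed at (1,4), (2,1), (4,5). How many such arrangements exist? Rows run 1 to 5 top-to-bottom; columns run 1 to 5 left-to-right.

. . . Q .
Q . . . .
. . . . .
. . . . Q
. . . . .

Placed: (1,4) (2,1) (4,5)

Branch on row 3: col 3 → 1.
Sum: 1 = 1.

1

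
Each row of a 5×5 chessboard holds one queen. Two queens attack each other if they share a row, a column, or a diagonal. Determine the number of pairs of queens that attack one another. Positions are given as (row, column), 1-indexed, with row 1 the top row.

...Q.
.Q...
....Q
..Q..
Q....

All columns are distinct and no two queens satisfy |Δrow| = |Δcol|, so no pair attacks.

0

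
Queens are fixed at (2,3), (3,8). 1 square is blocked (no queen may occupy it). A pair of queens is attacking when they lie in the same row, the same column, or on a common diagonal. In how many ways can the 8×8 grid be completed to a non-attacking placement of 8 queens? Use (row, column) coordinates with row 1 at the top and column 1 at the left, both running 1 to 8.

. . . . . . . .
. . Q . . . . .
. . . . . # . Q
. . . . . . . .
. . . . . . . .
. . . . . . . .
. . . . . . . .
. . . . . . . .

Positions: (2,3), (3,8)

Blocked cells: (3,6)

Branch on row 1: col 1 → 0; col 5 → 1; col 7 → 1.
Sum: 0 + 1 + 1 = 2.

2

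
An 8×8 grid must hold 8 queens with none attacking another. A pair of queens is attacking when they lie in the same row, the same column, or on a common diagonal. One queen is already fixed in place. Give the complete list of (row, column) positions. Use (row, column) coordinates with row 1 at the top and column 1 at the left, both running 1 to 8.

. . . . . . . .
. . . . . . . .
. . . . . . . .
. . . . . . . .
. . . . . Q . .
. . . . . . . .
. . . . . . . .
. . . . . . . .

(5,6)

(1,8) (2,4) (3,1) (4,3) (5,6) (6,2) (7,7) (8,5)

Row 1: attacked by (5,6)→{2,6}. Safe: 1, 3, 4, 5, 7, 8. Place at column 8.
Row 2: attacked by (1,8)→{7,8}; (5,6)→{3,6}. Safe: 1, 2, 4, 5. Place at column 4.
Row 3: attacked by (1,8)→{6,8}; (2,4)→{3,4,5}; (5,6)→{4,6,8}. Safe: 1, 2, 7. Place at column 1.
Row 4: attacked by (1,8)→{5,8}; (2,4)→{2,4,6}; (3,1)→{1,2}; (5,6)→{5,6,7}. Safe: 3. Place at column 3.
Row 6: attacked by (1,8)→{3,8}; (2,4)→{4,8}; (3,1)→{1,4}; (4,3)→{1,3,5}; (5,6)→{5,6,7}. Safe: 2. Place at column 2.
Row 7: attacked by (1,8)→{2,8}; (2,4)→{4}; (3,1)→{1,5}; (4,3)→{3,6}; (5,6)→{4,6,8}; (6,2)→{1,2,3}. Safe: 7. Place at column 7.
Row 8: attacked by (1,8)→{1,8}; (2,4)→{4}; (3,1)→{1,6}; (4,3)→{3,7}; (5,6)→{3,6}; (6,2)→{2,4}; (7,7)→{6,7,8}. Safe: 5. Place at column 5.
Columns [8, 4, 1, 3, 6, 2, 7, 5], r−c [-7, -2, 2, 1, -1, 4, 0, 3], r+c [9, 6, 4, 7, 11, 8, 14, 13] are all distinct, so no two queens attack.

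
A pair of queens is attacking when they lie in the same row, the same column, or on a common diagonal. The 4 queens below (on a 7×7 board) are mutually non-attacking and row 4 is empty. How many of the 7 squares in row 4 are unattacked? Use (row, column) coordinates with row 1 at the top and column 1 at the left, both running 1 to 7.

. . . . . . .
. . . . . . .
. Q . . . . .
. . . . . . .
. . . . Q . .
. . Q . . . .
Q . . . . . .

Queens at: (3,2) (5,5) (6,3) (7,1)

1

(3,2) attacks row 4 at column 2 and diagonals 1, 3.
(5,5) attacks row 4 at column 5 and diagonals 4, 6.
(6,3) attacks row 4 at column 3 and diagonals 1, 5.
(7,1) attacks row 4 at column 1 and diagonals 4.
Attacked columns: {1, 2, 3, 4, 5, 6}. Safe: {7}.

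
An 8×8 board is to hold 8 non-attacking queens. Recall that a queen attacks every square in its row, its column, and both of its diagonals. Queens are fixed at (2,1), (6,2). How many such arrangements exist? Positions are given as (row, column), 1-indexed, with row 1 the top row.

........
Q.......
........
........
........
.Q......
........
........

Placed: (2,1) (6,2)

2

Branch on row 1: col 3 → 1; col 4 → 0; col 5 → 1; col 6 → 0; col 8 → 0.
Sum: 1 + 0 + 1 + 0 + 0 = 2.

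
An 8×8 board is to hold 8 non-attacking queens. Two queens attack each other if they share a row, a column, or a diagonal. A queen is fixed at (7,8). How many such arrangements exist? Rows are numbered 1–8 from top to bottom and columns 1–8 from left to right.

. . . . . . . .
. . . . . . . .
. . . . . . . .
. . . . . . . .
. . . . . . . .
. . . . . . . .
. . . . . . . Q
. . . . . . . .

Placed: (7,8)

Branch on row 1: col 1 → 0; col 3 → 3; col 4 → 1; col 5 → 2; col 6 → 1; col 7 → 1.
Sum: 0 + 3 + 1 + 2 + 1 + 1 = 8.

8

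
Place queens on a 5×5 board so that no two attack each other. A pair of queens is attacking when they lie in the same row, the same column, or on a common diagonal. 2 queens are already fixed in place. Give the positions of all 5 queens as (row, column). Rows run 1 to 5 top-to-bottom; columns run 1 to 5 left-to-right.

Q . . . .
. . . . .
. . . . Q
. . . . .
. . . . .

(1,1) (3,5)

(1,1) (2,3) (3,5) (4,2) (5,4)

Row 2: attacked by (1,1)→{1,2}; (3,5)→{4,5}. Safe: 3. Place at column 3.
Row 4: attacked by (1,1)→{1,4}; (2,3)→{1,3,5}; (3,5)→{4,5}. Safe: 2. Place at column 2.
Row 5: attacked by (1,1)→{1,5}; (2,3)→{3}; (3,5)→{3,5}; (4,2)→{1,2,3}. Safe: 4. Place at column 4.
Columns [1, 3, 5, 2, 4], r−c [0, -1, -2, 2, 1], r+c [2, 5, 8, 6, 9] are all distinct, so no two queens attack.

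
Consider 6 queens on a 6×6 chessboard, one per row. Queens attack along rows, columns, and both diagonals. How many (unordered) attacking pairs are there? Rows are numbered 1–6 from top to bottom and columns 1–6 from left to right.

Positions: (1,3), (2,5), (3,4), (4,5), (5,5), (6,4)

7

Same column: (2,5)–(4,5) (column 5); (2,5)–(5,5) (column 5); (3,4)–(6,4) (column 4); (4,5)–(5,5) (column 5).
Same diagonal: (2,5)–(3,4) (|2−3| = |5−4| = 1); (3,4)–(4,5) (|3−4| = |4−5| = 1); (5,5)–(6,4) (|5−6| = |5−4| = 1).
Total attacking pairs: 7.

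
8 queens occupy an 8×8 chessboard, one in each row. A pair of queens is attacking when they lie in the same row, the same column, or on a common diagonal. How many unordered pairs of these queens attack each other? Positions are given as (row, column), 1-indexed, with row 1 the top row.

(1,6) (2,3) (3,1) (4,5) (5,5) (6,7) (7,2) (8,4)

Same column: (4,5)–(5,5) (column 5).
Same diagonal: (2,3)–(4,5) (|2−4| = |3−5| = 2); (2,3)–(6,7) (|2−6| = |3−7| = 4); (4,5)–(6,7) (|4−6| = |5−7| = 2); (4,5)–(7,2) (|4−7| = |5−2| = 3).
Total attacking pairs: 5.

5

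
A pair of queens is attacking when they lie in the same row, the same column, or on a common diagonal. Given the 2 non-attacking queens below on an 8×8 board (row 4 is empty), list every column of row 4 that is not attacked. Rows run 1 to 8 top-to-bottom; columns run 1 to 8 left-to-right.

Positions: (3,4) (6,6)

columns 1, 2, 7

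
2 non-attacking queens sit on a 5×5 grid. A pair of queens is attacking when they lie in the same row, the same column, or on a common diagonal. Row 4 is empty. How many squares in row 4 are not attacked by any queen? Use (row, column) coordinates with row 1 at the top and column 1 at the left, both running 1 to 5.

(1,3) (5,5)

2

(1,3) attacks row 4 at column 3.
(5,5) attacks row 4 at column 5 and diagonals 4.
Attacked columns: {3, 4, 5}. Safe: {1, 2}.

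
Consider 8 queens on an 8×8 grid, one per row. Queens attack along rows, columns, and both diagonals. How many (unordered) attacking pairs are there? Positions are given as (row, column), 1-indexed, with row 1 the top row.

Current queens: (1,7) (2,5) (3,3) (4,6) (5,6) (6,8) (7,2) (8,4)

2

Same column: (4,6)–(5,6) (column 6).
Same diagonal: (4,6)–(6,8) (|4−6| = |6−8| = 2).
Total attacking pairs: 2.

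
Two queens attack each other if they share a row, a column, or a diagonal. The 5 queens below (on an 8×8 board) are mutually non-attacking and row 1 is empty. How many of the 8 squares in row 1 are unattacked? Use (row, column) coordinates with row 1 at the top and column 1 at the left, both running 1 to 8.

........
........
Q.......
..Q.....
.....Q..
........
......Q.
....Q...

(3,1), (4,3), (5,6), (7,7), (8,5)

2

(3,1) attacks row 1 at column 1 and diagonals 3.
(4,3) attacks row 1 at column 3 and diagonals 6.
(5,6) attacks row 1 at column 6 and diagonals 2.
(7,7) attacks row 1 at column 7 and diagonals 1.
(8,5) attacks row 1 at column 5.
Attacked columns: {1, 2, 3, 5, 6, 7}. Safe: {4, 8}.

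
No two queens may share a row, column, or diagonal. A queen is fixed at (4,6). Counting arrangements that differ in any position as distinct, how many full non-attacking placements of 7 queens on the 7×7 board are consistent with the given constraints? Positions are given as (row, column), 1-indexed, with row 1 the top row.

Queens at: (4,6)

6

Branch on row 1: col 1 → 1; col 2 → 0; col 4 → 2; col 5 → 2; col 7 → 1.
Sum: 1 + 0 + 2 + 2 + 1 = 6.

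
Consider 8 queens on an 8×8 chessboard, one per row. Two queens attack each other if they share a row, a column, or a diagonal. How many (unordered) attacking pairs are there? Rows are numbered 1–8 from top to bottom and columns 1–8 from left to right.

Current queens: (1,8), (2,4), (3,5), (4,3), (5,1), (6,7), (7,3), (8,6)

4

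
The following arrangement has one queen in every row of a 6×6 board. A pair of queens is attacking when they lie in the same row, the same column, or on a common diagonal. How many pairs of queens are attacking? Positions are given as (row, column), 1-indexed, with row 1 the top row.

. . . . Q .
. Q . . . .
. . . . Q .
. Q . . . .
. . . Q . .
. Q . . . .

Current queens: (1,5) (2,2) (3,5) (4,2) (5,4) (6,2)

Same column: (1,5)–(3,5) (column 5); (2,2)–(4,2) (column 2); (2,2)–(6,2) (column 2); (4,2)–(6,2) (column 2).
Same diagonal: (1,5)–(4,2) (|1−4| = |5−2| = 3); (3,5)–(6,2) (|3−6| = |5−2| = 3).
Total attacking pairs: 6.

6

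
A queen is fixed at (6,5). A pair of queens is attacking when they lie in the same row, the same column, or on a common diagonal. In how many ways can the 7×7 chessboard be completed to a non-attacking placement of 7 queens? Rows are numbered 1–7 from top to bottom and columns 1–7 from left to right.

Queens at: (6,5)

6

Branch on row 1: col 1 → 1; col 2 → 1; col 3 → 0; col 4 → 1; col 6 → 3; col 7 → 0.
Sum: 1 + 1 + 0 + 1 + 3 + 0 = 6.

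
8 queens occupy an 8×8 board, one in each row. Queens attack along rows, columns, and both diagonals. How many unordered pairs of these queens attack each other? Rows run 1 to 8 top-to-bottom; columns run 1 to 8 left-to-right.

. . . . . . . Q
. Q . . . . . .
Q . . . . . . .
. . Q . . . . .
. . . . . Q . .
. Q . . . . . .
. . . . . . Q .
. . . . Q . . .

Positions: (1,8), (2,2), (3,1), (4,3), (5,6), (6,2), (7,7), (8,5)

Same column: (2,2)–(6,2) (column 2).
Same diagonal: (2,2)–(3,1) (|2−3| = |2−1| = 1); (2,2)–(7,7) (|2−7| = |2−7| = 5).
Total attacking pairs: 3.

3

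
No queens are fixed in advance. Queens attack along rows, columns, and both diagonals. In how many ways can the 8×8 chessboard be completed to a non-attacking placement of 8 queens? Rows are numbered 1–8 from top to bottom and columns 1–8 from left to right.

Branch on row 1: col 1 → 4; col 2 → 8; col 3 → 16; col 4 → 18; col 5 → 18; col 6 → 16; col 7 → 8; col 8 → 4.
Sum: 4 + 8 + 16 + 18 + 18 + 16 + 8 + 4 = 92.
(This is the classic 8-queens count.)

92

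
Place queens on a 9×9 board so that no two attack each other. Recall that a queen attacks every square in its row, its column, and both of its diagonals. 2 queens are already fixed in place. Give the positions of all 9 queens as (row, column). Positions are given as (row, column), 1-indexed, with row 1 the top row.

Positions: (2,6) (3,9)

(1,4) (2,6) (3,9) (4,3) (5,1) (6,8) (7,2) (8,5) (9,7)

Row 1: attacked by (2,6)→{5,6,7}; (3,9)→{7,9}. Safe: 1, 2, 3, 4, 8. Place at column 4.
Row 4: attacked by (1,4)→{1,4,7}; (2,6)→{4,6,8}; (3,9)→{8,9}. Safe: 2, 3, 5. Place at column 3.
Row 5: attacked by (1,4)→{4,8}; (2,6)→{3,6,9}; (3,9)→{7,9}; (4,3)→{2,3,4}. Safe: 1, 5. Place at column 1.
Row 6: attacked by (1,4)→{4,9}; (2,6)→{2,6}; (3,9)→{6,9}; (4,3)→{1,3,5}; (5,1)→{1,2}. Safe: 7, 8. Place at column 8.
Row 7: attacked by (1,4)→{4}; (2,6)→{1,6}; (3,9)→{5,9}; (4,3)→{3,6}; (5,1)→{1,3}; (6,8)→{7,8,9}. Safe: 2. Place at column 2.
Row 8: attacked by (1,4)→{4}; (2,6)→{6}; (3,9)→{4,9}; (4,3)→{3,7}; (5,1)→{1,4}; (6,8)→{6,8}; (7,2)→{1,2,3}. Safe: 5. Place at column 5.
Row 9: attacked by (1,4)→{4}; (2,6)→{6}; (3,9)→{3,9}; (4,3)→{3,8}; (5,1)→{1,5}; (6,8)→{5,8}; (7,2)→{2,4}; (8,5)→{4,5,6}. Safe: 7. Place at column 7.
Columns [4, 6, 9, 3, 1, 8, 2, 5, 7], r−c [-3, -4, -6, 1, 4, -2, 5, 3, 2], r+c [5, 8, 12, 7, 6, 14, 9, 13, 16] are all distinct, so no two queens attack.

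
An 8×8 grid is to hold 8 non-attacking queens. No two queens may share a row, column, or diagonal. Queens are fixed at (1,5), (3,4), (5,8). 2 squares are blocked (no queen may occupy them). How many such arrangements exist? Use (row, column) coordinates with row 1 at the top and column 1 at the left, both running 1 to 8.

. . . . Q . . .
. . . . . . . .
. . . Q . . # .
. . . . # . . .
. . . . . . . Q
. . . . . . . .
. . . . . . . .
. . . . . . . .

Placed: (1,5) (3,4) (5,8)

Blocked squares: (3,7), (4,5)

Branch on row 2: col 1 → 1; col 2 → 1; col 7 → 0.
Sum: 1 + 1 + 0 = 2.

2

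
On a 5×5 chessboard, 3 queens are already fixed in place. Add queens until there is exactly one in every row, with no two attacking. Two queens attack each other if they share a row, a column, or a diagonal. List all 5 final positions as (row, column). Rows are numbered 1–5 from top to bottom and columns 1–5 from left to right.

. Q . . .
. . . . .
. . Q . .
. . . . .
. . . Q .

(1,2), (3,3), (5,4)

Row 2: attacked by (1,2)→{1,2,3}; (3,3)→{2,3,4}; (5,4)→{1,4}. Safe: 5. Place at column 5.
Row 4: attacked by (1,2)→{2,5}; (2,5)→{3,5}; (3,3)→{2,3,4}; (5,4)→{3,4,5}. Safe: 1. Place at column 1.
Columns [2, 5, 3, 1, 4], r−c [-1, -3, 0, 3, 1], r+c [3, 7, 6, 5, 9] are all distinct, so no two queens attack.

(1,2) (2,5) (3,3) (4,1) (5,4)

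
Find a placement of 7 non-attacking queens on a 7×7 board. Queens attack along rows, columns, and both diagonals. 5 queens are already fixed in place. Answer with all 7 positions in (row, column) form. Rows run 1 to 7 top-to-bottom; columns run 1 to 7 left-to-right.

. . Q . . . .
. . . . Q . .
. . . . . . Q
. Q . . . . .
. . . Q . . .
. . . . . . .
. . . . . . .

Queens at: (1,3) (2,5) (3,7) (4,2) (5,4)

Row 6: attacked by (1,3)→{3}; (2,5)→{1,5}; (3,7)→{4,7}; (4,2)→{2,4}; (5,4)→{3,4,5}. Safe: 6. Place at column 6.
Row 7: attacked by (1,3)→{3}; (2,5)→{5}; (3,7)→{3,7}; (4,2)→{2,5}; (5,4)→{2,4,6}; (6,6)→{5,6,7}. Safe: 1. Place at column 1.
Columns [3, 5, 7, 2, 4, 6, 1], r−c [-2, -3, -4, 2, 1, 0, 6], r+c [4, 7, 10, 6, 9, 12, 8] are all distinct, so no two queens attack.

(1,3) (2,5) (3,7) (4,2) (5,4) (6,6) (7,1)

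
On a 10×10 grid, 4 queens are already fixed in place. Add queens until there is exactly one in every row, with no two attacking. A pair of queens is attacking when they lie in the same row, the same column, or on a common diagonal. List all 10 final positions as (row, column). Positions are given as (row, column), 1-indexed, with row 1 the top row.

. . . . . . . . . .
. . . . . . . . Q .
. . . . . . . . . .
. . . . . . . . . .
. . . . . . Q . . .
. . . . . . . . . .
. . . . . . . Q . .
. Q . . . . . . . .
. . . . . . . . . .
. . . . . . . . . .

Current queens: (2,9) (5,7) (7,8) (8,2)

(1,6) (2,9) (3,1) (4,4) (5,7) (6,10) (7,8) (8,2) (9,5) (10,3)

Row 1: attacked by (2,9)→{8,9,10}; (5,7)→{3,7}; (7,8)→{2,8}; (8,2)→{2,9}. Safe: 1, 4, 5, 6. Place at column 6.
Row 3: attacked by (1,6)→{4,6,8}; (2,9)→{8,9,10}; (5,7)→{5,7,9}; (7,8)→{4,8}; (8,2)→{2,7}. Safe: 1, 3. Place at column 1.
Row 4: attacked by (1,6)→{3,6,9}; (2,9)→{7,9}; (3,1)→{1,2}; (5,7)→{6,7,8}; (7,8)→{5,8}; (8,2)→{2,6}. Safe: 4, 10. Place at column 4.
Row 6: attacked by (1,6)→{1,6}; (2,9)→{5,9}; (3,1)→{1,4}; (4,4)→{2,4,6}; (5,7)→{6,7,8}; (7,8)→{7,8,9}; (8,2)→{2,4}. Safe: 3, 10. Place at column 10.
Row 9: attacked by (1,6)→{6}; (2,9)→{2,9}; (3,1)→{1,7}; (4,4)→{4,9}; (5,7)→{3,7}; (6,10)→{7,10}; (7,8)→{6,8,10}; (8,2)→{1,2,3}. Safe: 5. Place at column 5.
Row 10: attacked by (1,6)→{6}; (2,9)→{1,9}; (3,1)→{1,8}; (4,4)→{4,10}; (5,7)→{2,7}; (6,10)→{6,10}; (7,8)→{5,8}; (8,2)→{2,4}; (9,5)→{4,5,6}. Safe: 3. Place at column 3.
Columns [6, 9, 1, 4, 7, 10, 8, 2, 5, 3], r−c [-5, -7, 2, 0, -2, -4, -1, 6, 4, 7], r+c [7, 11, 4, 8, 12, 16, 15, 10, 14, 13] are all distinct, so no two queens attack.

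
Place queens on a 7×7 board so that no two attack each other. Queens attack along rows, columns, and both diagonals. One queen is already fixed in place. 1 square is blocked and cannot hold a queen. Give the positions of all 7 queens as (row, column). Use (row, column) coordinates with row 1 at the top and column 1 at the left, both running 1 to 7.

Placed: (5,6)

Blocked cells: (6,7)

(1,4) (2,1) (3,5) (4,2) (5,6) (6,3) (7,7)

Row 1: attacked by (5,6)→{2,6}. Safe: 1, 3, 4, 5, 7. Place at column 4.
Row 2: attacked by (1,4)→{3,4,5}; (5,6)→{3,6}. Safe: 1, 2, 7. Place at column 1.
Row 3: attacked by (1,4)→{2,4,6}; (2,1)→{1,2}; (5,6)→{4,6}. Safe: 3, 5, 7. Place at column 5.
Row 4: attacked by (1,4)→{1,4,7}; (2,1)→{1,3}; (3,5)→{4,5,6}; (5,6)→{5,6,7}. Safe: 2. Place at column 2.
Row 6: attacked by (1,4)→{4}; (2,1)→{1,5}; (3,5)→{2,5}; (4,2)→{2,4}; (5,6)→{5,6,7}. Blocked: 7. Safe: 3. Place at column 3.
Row 7: attacked by (1,4)→{4}; (2,1)→{1,6}; (3,5)→{1,5}; (4,2)→{2,5}; (5,6)→{4,6}; (6,3)→{2,3,4}. Safe: 7. Place at column 7.
Columns [4, 1, 5, 2, 6, 3, 7], r−c [-3, 1, -2, 2, -1, 3, 0], r+c [5, 3, 8, 6, 11, 9, 14] are all distinct, so no two queens attack.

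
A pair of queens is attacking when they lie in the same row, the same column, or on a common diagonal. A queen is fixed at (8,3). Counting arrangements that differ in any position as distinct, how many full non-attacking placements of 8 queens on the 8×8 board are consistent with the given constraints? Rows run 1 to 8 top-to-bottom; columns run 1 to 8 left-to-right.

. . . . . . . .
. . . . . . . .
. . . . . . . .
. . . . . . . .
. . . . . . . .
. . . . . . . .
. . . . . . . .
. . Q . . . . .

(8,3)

Branch on row 1: col 1 → 2; col 2 → 2; col 4 → 3; col 5 → 4; col 6 → 5; col 7 → 0; col 8 → 0.
Sum: 2 + 2 + 3 + 4 + 5 + 0 + 0 = 16.

16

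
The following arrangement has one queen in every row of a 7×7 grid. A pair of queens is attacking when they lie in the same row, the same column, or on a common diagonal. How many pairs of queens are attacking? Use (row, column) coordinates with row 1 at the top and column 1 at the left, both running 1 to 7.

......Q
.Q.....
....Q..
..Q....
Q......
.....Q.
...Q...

2

Same diagonal: (1,7)–(3,5) (|1−3| = |7−5| = 2); (2,2)–(6,6) (|2−6| = |2−6| = 4).
Total attacking pairs: 2.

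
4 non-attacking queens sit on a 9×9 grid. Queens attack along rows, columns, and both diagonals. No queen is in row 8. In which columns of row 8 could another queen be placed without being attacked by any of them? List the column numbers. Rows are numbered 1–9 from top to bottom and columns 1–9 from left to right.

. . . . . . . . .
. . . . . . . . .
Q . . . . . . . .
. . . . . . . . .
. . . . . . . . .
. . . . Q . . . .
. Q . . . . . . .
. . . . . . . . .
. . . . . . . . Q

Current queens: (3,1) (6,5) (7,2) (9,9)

columns 4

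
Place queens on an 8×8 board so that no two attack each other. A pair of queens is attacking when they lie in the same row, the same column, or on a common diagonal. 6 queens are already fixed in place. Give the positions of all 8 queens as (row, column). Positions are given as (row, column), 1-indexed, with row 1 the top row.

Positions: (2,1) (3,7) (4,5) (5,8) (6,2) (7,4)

(1,3) (2,1) (3,7) (4,5) (5,8) (6,2) (7,4) (8,6)

Row 1: attacked by (2,1)→{1,2}; (3,7)→{5,7}; (4,5)→{2,5,8}; (5,8)→{4,8}; (6,2)→{2,7}; (7,4)→{4}. Safe: 3, 6. Place at column 3.
Row 8: attacked by (1,3)→{3}; (2,1)→{1,7}; (3,7)→{2,7}; (4,5)→{1,5}; (5,8)→{5,8}; (6,2)→{2,4}; (7,4)→{3,4,5}. Safe: 6. Place at column 6.
Columns [3, 1, 7, 5, 8, 2, 4, 6], r−c [-2, 1, -4, -1, -3, 4, 3, 2], r+c [4, 3, 10, 9, 13, 8, 11, 14] are all distinct, so no two queens attack.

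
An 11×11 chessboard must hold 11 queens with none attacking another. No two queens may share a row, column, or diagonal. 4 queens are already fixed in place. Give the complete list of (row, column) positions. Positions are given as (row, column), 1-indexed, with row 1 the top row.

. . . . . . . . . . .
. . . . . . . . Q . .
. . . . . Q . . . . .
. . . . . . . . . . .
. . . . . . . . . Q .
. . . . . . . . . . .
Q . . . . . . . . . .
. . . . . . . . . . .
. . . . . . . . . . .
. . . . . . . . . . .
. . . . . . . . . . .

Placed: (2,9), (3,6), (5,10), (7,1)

(1,11) (2,9) (3,6) (4,3) (5,10) (6,4) (7,1) (8,8) (9,5) (10,7) (11,2)

Row 1: attacked by (2,9)→{8,9,10}; (3,6)→{4,6,8}; (5,10)→{6,10}; (7,1)→{1,7}. Safe: 2, 3, 5, 11. Place at column 11.
Row 4: attacked by (1,11)→{8,11}; (2,9)→{7,9,11}; (3,6)→{5,6,7}; (5,10)→{9,10,11}; (7,1)→{1,4}. Safe: 2, 3. Place at column 3.
Row 6: attacked by (1,11)→{6,11}; (2,9)→{5,9}; (3,6)→{3,6,9}; (4,3)→{1,3,5}; (5,10)→{9,10,11}; (7,1)→{1,2}. Safe: 4, 7, 8. Place at column 4.
Row 8: attacked by (1,11)→{4,11}; (2,9)→{3,9}; (3,6)→{1,6,11}; (4,3)→{3,7}; (5,10)→{7,10}; (6,4)→{2,4,6}; (7,1)→{1,2}. Safe: 5, 8. Place at column 8.
Row 9: attacked by (1,11)→{3,11}; (2,9)→{2,9}; (3,6)→{6}; (4,3)→{3,8}; (5,10)→{6,10}; (6,4)→{1,4,7}; (7,1)→{1,3}; (8,8)→{7,8,9}. Safe: 5. Place at column 5.
Row 10: attacked by (1,11)→{2,11}; (2,9)→{1,9}; (3,6)→{6}; (4,3)→{3,9}; (5,10)→{5,10}; (6,4)→{4,8}; (7,1)→{1,4}; (8,8)→{6,8,10}; (9,5)→{4,5,6}. Safe: 7. Place at column 7.
Row 11: attacked by (1,11)→{1,11}; (2,9)→{9}; (3,6)→{6}; (4,3)→{3,10}; (5,10)→{4,10}; (6,4)→{4,9}; (7,1)→{1,5}; (8,8)→{5,8,11}; (9,5)→{3,5,7}; (10,7)→{6,7,8}. Safe: 2. Place at column 2.
Columns [11, 9, 6, 3, 10, 4, 1, 8, 5, 7, 2], r−c [-10, -7, -3, 1, -5, 2, 6, 0, 4, 3, 9], r+c [12, 11, 9, 7, 15, 10, 8, 16, 14, 17, 13] are all distinct, so no two queens attack.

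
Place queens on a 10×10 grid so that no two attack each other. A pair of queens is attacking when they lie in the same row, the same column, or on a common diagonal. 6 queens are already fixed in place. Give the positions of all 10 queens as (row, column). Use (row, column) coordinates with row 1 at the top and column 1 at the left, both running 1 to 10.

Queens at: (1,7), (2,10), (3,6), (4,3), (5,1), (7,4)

(1,7) (2,10) (3,6) (4,3) (5,1) (6,8) (7,4) (8,2) (9,9) (10,5)

Row 6: attacked by (1,7)→{2,7}; (2,10)→{6,10}; (3,6)→{3,6,9}; (4,3)→{1,3,5}; (5,1)→{1,2}; (7,4)→{3,4,5}. Safe: 8. Place at column 8.
Row 8: attacked by (1,7)→{7}; (2,10)→{4,10}; (3,6)→{1,6}; (4,3)→{3,7}; (5,1)→{1,4}; (6,8)→{6,8,10}; (7,4)→{3,4,5}. Safe: 2, 9. Place at column 2.
Row 9: attacked by (1,7)→{7}; (2,10)→{3,10}; (3,6)→{6}; (4,3)→{3,8}; (5,1)→{1,5}; (6,8)→{5,8}; (7,4)→{2,4,6}; (8,2)→{1,2,3}. Safe: 9. Place at column 9.
Row 10: attacked by (1,7)→{7}; (2,10)→{2,10}; (3,6)→{6}; (4,3)→{3,9}; (5,1)→{1,6}; (6,8)→{4,8}; (7,4)→{1,4,7}; (8,2)→{2,4}; (9,9)→{8,9,10}. Safe: 5. Place at column 5.
Columns [7, 10, 6, 3, 1, 8, 4, 2, 9, 5], r−c [-6, -8, -3, 1, 4, -2, 3, 6, 0, 5], r+c [8, 12, 9, 7, 6, 14, 11, 10, 18, 15] are all distinct, so no two queens attack.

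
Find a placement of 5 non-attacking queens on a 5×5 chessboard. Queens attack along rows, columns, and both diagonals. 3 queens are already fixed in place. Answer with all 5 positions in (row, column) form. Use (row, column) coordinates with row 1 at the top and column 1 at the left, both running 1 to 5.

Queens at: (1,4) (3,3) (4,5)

(1,4) (2,1) (3,3) (4,5) (5,2)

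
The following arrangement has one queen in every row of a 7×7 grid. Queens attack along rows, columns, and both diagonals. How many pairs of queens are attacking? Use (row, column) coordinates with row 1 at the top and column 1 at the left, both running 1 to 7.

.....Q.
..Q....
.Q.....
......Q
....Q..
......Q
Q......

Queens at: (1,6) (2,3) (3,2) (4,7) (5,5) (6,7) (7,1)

Same column: (4,7)–(6,7) (column 7).
Same diagonal: (2,3)–(3,2) (|2−3| = |3−2| = 1); (2,3)–(6,7) (|2−6| = |3−7| = 4).
Total attacking pairs: 3.

3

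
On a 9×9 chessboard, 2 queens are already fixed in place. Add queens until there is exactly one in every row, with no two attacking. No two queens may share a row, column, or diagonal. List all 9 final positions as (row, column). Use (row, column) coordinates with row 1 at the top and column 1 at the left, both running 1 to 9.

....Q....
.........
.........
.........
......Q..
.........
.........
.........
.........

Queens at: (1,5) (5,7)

Row 2: attacked by (1,5)→{4,5,6}; (5,7)→{4,7}. Safe: 1, 2, 3, 8, 9. Place at column 2.
Row 3: attacked by (1,5)→{3,5,7}; (2,2)→{1,2,3}; (5,7)→{5,7,9}. Safe: 4, 6, 8. Place at column 6.
Row 4: attacked by (1,5)→{2,5,8}; (2,2)→{2,4}; (3,6)→{5,6,7}; (5,7)→{6,7,8}. Safe: 1, 3, 9. Place at column 9.
Row 6: attacked by (1,5)→{5}; (2,2)→{2,6}; (3,6)→{3,6,9}; (4,9)→{7,9}; (5,7)→{6,7,8}. Safe: 1, 4. Place at column 4.
Row 7: attacked by (1,5)→{5}; (2,2)→{2,7}; (3,6)→{2,6}; (4,9)→{6,9}; (5,7)→{5,7,9}; (6,4)→{3,4,5}. Safe: 1, 8. Place at column 1.
Row 8: attacked by (1,5)→{5}; (2,2)→{2,8}; (3,6)→{1,6}; (4,9)→{5,9}; (5,7)→{4,7}; (6,4)→{2,4,6}; (7,1)→{1,2}. Safe: 3. Place at column 3.
Row 9: attacked by (1,5)→{5}; (2,2)→{2,9}; (3,6)→{6}; (4,9)→{4,9}; (5,7)→{3,7}; (6,4)→{1,4,7}; (7,1)→{1,3}; (8,3)→{2,3,4}. Safe: 8. Place at column 8.
Columns [5, 2, 6, 9, 7, 4, 1, 3, 8], r−c [-4, 0, -3, -5, -2, 2, 6, 5, 1], r+c [6, 4, 9, 13, 12, 10, 8, 11, 17] are all distinct, so no two queens attack.

(1,5) (2,2) (3,6) (4,9) (5,7) (6,4) (7,1) (8,3) (9,8)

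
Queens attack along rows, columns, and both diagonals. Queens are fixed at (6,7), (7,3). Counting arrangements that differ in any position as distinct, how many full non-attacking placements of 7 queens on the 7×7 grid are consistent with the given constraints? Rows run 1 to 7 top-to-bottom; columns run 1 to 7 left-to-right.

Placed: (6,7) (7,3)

2

Branch on row 1: col 1 → 0; col 4 → 0; col 5 → 1; col 6 → 1.
Sum: 0 + 0 + 1 + 1 = 2.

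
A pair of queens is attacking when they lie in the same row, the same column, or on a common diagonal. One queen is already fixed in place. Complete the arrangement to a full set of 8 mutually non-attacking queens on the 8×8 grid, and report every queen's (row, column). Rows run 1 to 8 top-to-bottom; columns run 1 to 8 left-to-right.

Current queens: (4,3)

(1,4) (2,8) (3,5) (4,3) (5,1) (6,7) (7,2) (8,6)

Row 1: attacked by (4,3)→{3,6}. Safe: 1, 2, 4, 5, 7, 8. Place at column 4.
Row 2: attacked by (1,4)→{3,4,5}; (4,3)→{1,3,5}. Safe: 2, 6, 7, 8. Place at column 8.
Row 3: attacked by (1,4)→{2,4,6}; (2,8)→{7,8}; (4,3)→{2,3,4}. Safe: 1, 5. Place at column 5.
Row 5: attacked by (1,4)→{4,8}; (2,8)→{5,8}; (3,5)→{3,5,7}; (4,3)→{2,3,4}. Safe: 1, 6. Place at column 1.
Row 6: attacked by (1,4)→{4}; (2,8)→{4,8}; (3,5)→{2,5,8}; (4,3)→{1,3,5}; (5,1)→{1,2}. Safe: 6, 7. Place at column 7.
Row 7: attacked by (1,4)→{4}; (2,8)→{3,8}; (3,5)→{1,5}; (4,3)→{3,6}; (5,1)→{1,3}; (6,7)→{6,7,8}. Safe: 2. Place at column 2.
Row 8: attacked by (1,4)→{4}; (2,8)→{2,8}; (3,5)→{5}; (4,3)→{3,7}; (5,1)→{1,4}; (6,7)→{5,7}; (7,2)→{1,2,3}. Safe: 6. Place at column 6.
Columns [4, 8, 5, 3, 1, 7, 2, 6], r−c [-3, -6, -2, 1, 4, -1, 5, 2], r+c [5, 10, 8, 7, 6, 13, 9, 14] are all distinct, so no two queens attack.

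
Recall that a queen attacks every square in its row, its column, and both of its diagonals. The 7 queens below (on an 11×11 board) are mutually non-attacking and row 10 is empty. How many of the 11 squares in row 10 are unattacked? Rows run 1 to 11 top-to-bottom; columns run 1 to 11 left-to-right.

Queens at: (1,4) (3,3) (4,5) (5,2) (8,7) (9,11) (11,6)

(1,4) attacks row 10 at column 4.
(3,3) attacks row 10 at column 3 and diagonals 10.
(4,5) attacks row 10 at column 5 and diagonals 11.
(5,2) attacks row 10 at column 2 and diagonals 7.
(8,7) attacks row 10 at column 7 and diagonals 5, 9.
(9,11) attacks row 10 at column 11 and diagonals 10.
(11,6) attacks row 10 at column 6 and diagonals 5, 7.
Attacked columns: {2, 3, 4, 5, 6, 7, 9, 10, 11}. Safe: {1, 8}.

2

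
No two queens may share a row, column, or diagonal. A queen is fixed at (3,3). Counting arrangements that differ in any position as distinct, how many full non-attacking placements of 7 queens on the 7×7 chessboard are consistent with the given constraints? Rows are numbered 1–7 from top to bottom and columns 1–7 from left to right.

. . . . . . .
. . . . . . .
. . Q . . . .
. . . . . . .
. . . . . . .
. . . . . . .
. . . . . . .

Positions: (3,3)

Branch on row 1: col 2 → 2; col 4 → 2; col 6 → 1; col 7 → 1.
Sum: 2 + 2 + 1 + 1 = 6.

6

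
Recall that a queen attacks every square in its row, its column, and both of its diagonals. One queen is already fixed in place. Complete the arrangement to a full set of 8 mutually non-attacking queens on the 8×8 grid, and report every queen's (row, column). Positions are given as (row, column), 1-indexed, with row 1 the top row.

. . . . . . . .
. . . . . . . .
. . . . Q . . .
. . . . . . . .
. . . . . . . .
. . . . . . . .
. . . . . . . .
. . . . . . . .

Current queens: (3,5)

Row 1: attacked by (3,5)→{3,5,7}. Safe: 1, 2, 4, 6, 8. Place at column 6.
Row 2: attacked by (1,6)→{5,6,7}; (3,5)→{4,5,6}. Safe: 1, 2, 3, 8. Place at column 1.
Row 4: attacked by (1,6)→{3,6}; (2,1)→{1,3}; (3,5)→{4,5,6}. Safe: 2, 7, 8. Place at column 2.
Row 5: attacked by (1,6)→{2,6}; (2,1)→{1,4}; (3,5)→{3,5,7}; (4,2)→{1,2,3}. Safe: 8. Place at column 8.
Row 6: attacked by (1,6)→{1,6}; (2,1)→{1,5}; (3,5)→{2,5,8}; (4,2)→{2,4}; (5,8)→{7,8}. Safe: 3. Place at column 3.
Row 7: attacked by (1,6)→{6}; (2,1)→{1,6}; (3,5)→{1,5}; (4,2)→{2,5}; (5,8)→{6,8}; (6,3)→{2,3,4}. Safe: 7. Place at column 7.
Row 8: attacked by (1,6)→{6}; (2,1)→{1,7}; (3,5)→{5}; (4,2)→{2,6}; (5,8)→{5,8}; (6,3)→{1,3,5}; (7,7)→{6,7,8}. Safe: 4. Place at column 4.
Columns [6, 1, 5, 2, 8, 3, 7, 4], r−c [-5, 1, -2, 2, -3, 3, 0, 4], r+c [7, 3, 8, 6, 13, 9, 14, 12] are all distinct, so no two queens attack.

(1,6) (2,1) (3,5) (4,2) (5,8) (6,3) (7,7) (8,4)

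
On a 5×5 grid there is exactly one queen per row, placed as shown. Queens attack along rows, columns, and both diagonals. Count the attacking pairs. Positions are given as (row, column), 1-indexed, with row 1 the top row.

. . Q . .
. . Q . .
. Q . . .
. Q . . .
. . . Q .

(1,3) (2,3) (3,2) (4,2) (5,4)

4

Same column: (1,3)–(2,3) (column 3); (3,2)–(4,2) (column 2).
Same diagonal: (2,3)–(3,2) (|2−3| = |3−2| = 1); (3,2)–(5,4) (|3−5| = |2−4| = 2).
Total attacking pairs: 4.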